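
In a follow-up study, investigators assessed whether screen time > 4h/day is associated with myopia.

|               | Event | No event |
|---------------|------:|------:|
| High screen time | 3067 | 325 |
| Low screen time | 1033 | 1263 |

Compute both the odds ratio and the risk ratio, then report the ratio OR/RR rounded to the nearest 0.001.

5.741

Cells: a = 3067, b = 325, c = 1033, d = 1263.
OR = (3067·1263)/(325·1033) = 3873621/335725 = 11.53808
Risk in exposed = 3067/3392 = 0.90419; risk in unexposed = 1033/2296 = 0.44991; RR = 2.00969
OR/RR = 11.53808 / 2.00969 = 5.74122
The outcome is not rare, so the OR lies further from 1 than the RR.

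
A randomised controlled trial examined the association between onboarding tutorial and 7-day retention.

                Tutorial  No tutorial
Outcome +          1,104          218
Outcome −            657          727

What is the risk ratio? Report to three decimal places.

2.718

Reading the table with exposure as columns: a = 1104 (Tutorial, case), b = 657 (Tutorial, non-case), c = 218 (No tutorial, case), d = 727.
Risk in exposed = 1104/1761 = 0.62692; risk in unexposed = 218/945 = 0.23069.
RR = 0.62692 / 0.23069 = 2.71760
The risk among the exposed is 2.72 times that among the unexposed.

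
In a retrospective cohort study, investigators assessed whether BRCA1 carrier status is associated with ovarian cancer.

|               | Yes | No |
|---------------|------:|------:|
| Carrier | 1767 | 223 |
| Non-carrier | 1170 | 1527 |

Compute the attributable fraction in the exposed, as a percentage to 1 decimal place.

Cells: a = 1767, b = 223, c = 1170, d = 1527.
Risk in exposed = 1767/1990 = 0.88794; risk in unexposed = 1170/2697 = 0.43382.
RR = 0.88794/0.43382 = 2.04681
AR% = (RR − 1)/RR × 100 = (2.04681 − 1)/2.04681 × 100 = 51.1436%

51.1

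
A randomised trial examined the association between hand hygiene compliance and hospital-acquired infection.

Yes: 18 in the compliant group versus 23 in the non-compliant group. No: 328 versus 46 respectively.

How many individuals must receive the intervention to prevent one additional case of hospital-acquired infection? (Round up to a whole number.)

Risk in treated group = 18/346 = 0.05202; risk in control = 23/69 = 0.33333.
Absolute risk reduction = 0.33333 − 0.05202 = 0.28131
NNT = 1 / ARR = 1 / 0.28131 = 3.555 → round up → 4

4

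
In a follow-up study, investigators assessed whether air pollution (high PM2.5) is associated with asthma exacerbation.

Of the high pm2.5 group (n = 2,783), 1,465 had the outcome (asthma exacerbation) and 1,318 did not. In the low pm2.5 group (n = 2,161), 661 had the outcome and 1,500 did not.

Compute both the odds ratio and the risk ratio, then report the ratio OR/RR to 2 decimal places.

1.47

From the description: a = 1465, b = 1318, c = 661, d = 1500.
OR = (1465·1500)/(1318·661) = 2197500/871198 = 2.52239
Risk in exposed = 1465/2783 = 0.52641; risk in unexposed = 661/2161 = 0.30588; RR = 1.72099
OR/RR = 2.52239 / 1.72099 = 1.46566
The outcome is not rare, so the OR lies further from 1 than the RR.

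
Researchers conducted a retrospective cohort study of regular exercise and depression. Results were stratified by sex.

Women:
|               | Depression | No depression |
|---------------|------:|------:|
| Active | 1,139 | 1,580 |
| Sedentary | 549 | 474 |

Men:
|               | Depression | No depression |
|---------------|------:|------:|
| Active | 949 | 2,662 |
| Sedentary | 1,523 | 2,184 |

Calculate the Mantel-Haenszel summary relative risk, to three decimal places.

0.689

RR_MH = Σ(aᵢ·n₀ᵢ/nᵢ) / Σ(cᵢ·n₁ᵢ/nᵢ), with n₁ᵢ = aᵢ+bᵢ (exposed), n₀ᵢ = cᵢ+dᵢ (unexposed), nᵢ = n₁ᵢ+n₀ᵢ.
Stratum 1 (Women): n₁ = 2719, n₀ = 1023, n = 3742; a·n₀/n = 1139·1023/3742 = 311.3835; c·n₁/n = 549·2719/3742 = 398.9126
Stratum 2 (Men): n₁ = 3611, n₀ = 3707, n = 7318; a·n₀/n = 949·3707/7318 = 480.7247; c·n₁/n = 1523·3611/7318 = 751.5104
RR_MH = (311.3835 + 480.7247) / (398.9126 + 751.5104) = 792.1081 / 1150.4230 = 0.68854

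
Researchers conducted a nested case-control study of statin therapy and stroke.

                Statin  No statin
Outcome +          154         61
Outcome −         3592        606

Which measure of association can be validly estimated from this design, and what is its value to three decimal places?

Reading the table with exposure as columns: a = 154 (Statin, case), b = 3592 (Statin, non-case), c = 61 (No statin, case), d = 606.
This is a nested case-control study: participants were sampled on outcome status, so risks in the source population cannot be estimated directly — relative risk is not valid here. The odds ratio is the appropriate measure.
OR = (a·d)/(b·c) = (154 × 606) / (3592 × 61) = 93324 / 219112 = 0.42592

0.426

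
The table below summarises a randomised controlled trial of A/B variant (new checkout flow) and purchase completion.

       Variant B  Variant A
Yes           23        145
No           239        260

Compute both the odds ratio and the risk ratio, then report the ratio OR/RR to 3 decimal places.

Reading the table with exposure as columns: a = 23 (Variant B, case), b = 239 (Variant B, non-case), c = 145 (Variant A, case), d = 260.
OR = (23·260)/(239·145) = 5980/34655 = 0.17256
Risk in exposed = 23/262 = 0.08779; risk in unexposed = 145/405 = 0.35802; RR = 0.24520
OR/RR = 0.17256 / 0.24520 = 0.70376
The outcome is not rare, so the OR lies further from 1 than the RR.

0.704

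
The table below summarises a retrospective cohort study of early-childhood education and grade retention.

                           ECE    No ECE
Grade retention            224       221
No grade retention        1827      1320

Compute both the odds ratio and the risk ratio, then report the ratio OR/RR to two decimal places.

0.96

Reading the table with exposure as columns: a = 224 (ECE, case), b = 1827 (ECE, non-case), c = 221 (No ECE, case), d = 1320.
OR = (224·1320)/(1827·221) = 295680/403767 = 0.73230
Risk in exposed = 224/2051 = 0.10922; risk in unexposed = 221/1541 = 0.14341; RR = 0.76154
OR/RR = 0.73230 / 0.76154 = 0.96161
The outcome is not rare, so the OR lies further from 1 than the RR.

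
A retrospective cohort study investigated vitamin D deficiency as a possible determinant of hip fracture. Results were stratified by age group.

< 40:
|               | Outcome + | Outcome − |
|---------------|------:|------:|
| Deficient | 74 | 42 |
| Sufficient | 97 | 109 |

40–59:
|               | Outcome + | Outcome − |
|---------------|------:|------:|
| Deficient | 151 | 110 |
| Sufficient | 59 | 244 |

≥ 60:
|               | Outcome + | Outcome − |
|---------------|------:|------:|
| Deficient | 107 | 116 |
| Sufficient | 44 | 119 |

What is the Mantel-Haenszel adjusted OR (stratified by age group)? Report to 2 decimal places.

3.30

OR_MH = Σ(aᵢdᵢ/nᵢ) / Σ(bᵢcᵢ/nᵢ), where nᵢ is the stratum total.
Stratum 1 (< 40): n = 322; a·d/n = 74·109/322 = 25.0497; b·c/n = 42·97/322 = 12.6522
Stratum 2 (40–59): n = 564; a·d/n = 151·244/564 = 65.3262; b·c/n = 110·59/564 = 11.5071
Stratum 3 (≥ 60): n = 386; a·d/n = 107·119/386 = 32.9870; b·c/n = 116·44/386 = 13.2228
OR_MH = (25.0497 + 65.3262 + 32.9870) / (12.6522 + 11.5071 + 13.2228) = 123.3630 / 37.3821 = 3.30006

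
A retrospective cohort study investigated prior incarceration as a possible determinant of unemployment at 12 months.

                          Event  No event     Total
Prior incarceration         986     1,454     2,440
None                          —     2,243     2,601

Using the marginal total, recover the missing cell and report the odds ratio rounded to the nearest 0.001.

4.249

The missing cell is in the unexposed row: 2601 − 2243 = 358.
So a = 986, b = 1454, c = 358, d = 2243.
OR = (a·d)/(b·c) = (986 × 2243) / (1454 × 358) = 2211598 / 520532 = 4.24873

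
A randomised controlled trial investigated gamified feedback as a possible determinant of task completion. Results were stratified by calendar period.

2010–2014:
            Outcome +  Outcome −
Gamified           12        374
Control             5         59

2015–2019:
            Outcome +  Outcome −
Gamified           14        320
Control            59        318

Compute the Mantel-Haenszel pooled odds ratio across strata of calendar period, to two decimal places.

0.26

OR_MH = Σ(aᵢdᵢ/nᵢ) / Σ(bᵢcᵢ/nᵢ), where nᵢ is the stratum total.
Stratum 1 (2010–2014): n = 450; a·d/n = 12·59/450 = 1.5733; b·c/n = 374·5/450 = 4.1556
Stratum 2 (2015–2019): n = 711; a·d/n = 14·318/711 = 6.2616; b·c/n = 320·59/711 = 26.5541
OR_MH = (1.5733 + 6.2616) / (4.1556 + 26.5541) = 7.8349 / 30.7097 = 0.25513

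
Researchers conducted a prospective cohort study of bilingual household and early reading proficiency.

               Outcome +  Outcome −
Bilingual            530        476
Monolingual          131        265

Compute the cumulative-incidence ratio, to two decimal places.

1.59

Cells: a = 530, b = 476, c = 131, d = 265.
Risk in exposed = 530/1006 = 0.52684; risk in unexposed = 131/396 = 0.33081.
RR = 0.52684 / 0.33081 = 1.59258
The risk among the exposed is 1.59 times that among the unexposed.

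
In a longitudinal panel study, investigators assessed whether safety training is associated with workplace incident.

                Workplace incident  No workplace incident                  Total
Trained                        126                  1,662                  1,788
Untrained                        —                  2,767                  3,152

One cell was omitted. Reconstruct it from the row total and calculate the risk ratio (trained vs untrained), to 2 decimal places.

0.58

The missing cell is in the unexposed row: 3152 − 2767 = 385.
So a = 126, b = 1662, c = 385, d = 2767.
RR = [a/(a+b)] / [c/(c+d)] = (126/1788) / (385/3152) = 0.07047/0.12214 = 0.57694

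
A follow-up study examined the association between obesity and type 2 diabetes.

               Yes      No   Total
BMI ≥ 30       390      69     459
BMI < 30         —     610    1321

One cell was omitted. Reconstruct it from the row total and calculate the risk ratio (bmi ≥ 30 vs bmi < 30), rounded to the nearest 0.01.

1.58

The missing cell is in the unexposed row: 1321 − 610 = 711.
So a = 390, b = 69, c = 711, d = 610.
RR = [a/(a+b)] / [c/(c+d)] = (390/459) / (711/1321) = 0.84967/0.53823 = 1.57865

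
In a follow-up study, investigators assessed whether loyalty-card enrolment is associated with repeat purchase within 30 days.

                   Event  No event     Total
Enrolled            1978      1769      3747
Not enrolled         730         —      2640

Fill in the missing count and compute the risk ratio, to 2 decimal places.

The missing cell is in the unexposed row: 2640 − 730 = 1910.
So a = 1978, b = 1769, c = 730, d = 1910.
RR = [a/(a+b)] / [c/(c+d)] = (1978/3747) / (730/2640) = 0.52789/0.27652 = 1.90908

1.91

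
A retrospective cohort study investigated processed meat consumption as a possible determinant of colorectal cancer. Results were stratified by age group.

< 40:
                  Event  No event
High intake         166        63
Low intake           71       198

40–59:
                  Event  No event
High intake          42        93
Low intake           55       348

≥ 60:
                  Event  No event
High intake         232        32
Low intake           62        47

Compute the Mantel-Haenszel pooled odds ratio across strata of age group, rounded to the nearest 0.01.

5.14

OR_MH = Σ(aᵢdᵢ/nᵢ) / Σ(bᵢcᵢ/nᵢ), where nᵢ is the stratum total.
Stratum 1 (< 40): n = 498; a·d/n = 166·198/498 = 66.0000; b·c/n = 63·71/498 = 8.9819
Stratum 2 (40–59): n = 538; a·d/n = 42·348/538 = 27.1673; b·c/n = 93·55/538 = 9.5074
Stratum 3 (≥ 60): n = 373; a·d/n = 232·47/373 = 29.2332; b·c/n = 32·62/373 = 5.3190
OR_MH = (66.0000 + 27.1673 + 29.2332) / (8.9819 + 9.5074 + 5.3190) = 122.4005 / 23.8084 = 5.14107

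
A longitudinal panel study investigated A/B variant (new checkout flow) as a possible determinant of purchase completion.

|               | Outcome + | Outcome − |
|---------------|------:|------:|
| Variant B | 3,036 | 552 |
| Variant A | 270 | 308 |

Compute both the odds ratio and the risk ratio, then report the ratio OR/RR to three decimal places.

3.464

Cells: a = 3036, b = 552, c = 270, d = 308.
OR = (3036·308)/(552·270) = 935088/149040 = 6.27407
Risk in exposed = 3036/3588 = 0.84615; risk in unexposed = 270/578 = 0.46713; RR = 1.81140
OR/RR = 6.27407 / 1.81140 = 3.46367
The outcome is not rare, so the OR lies further from 1 than the RR.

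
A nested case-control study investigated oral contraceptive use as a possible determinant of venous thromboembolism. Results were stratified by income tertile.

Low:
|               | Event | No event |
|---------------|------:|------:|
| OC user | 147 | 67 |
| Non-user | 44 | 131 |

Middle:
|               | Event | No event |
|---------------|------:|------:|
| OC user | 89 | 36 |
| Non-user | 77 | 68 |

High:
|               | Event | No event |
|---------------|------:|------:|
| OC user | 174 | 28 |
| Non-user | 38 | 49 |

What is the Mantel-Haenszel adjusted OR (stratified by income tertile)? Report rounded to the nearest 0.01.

OR_MH = Σ(aᵢdᵢ/nᵢ) / Σ(bᵢcᵢ/nᵢ), where nᵢ is the stratum total.
Stratum 1 (Low): n = 389; a·d/n = 147·131/389 = 49.5039; b·c/n = 67·44/389 = 7.5784
Stratum 2 (Middle): n = 270; a·d/n = 89·68/270 = 22.4148; b·c/n = 36·77/270 = 10.2667
Stratum 3 (High): n = 289; a·d/n = 174·49/289 = 29.5017; b·c/n = 28·38/289 = 3.6817
OR_MH = (49.5039 + 22.4148 + 29.5017) / (7.5784 + 10.2667 + 3.6817) = 101.4204 / 21.5267 = 4.71137

4.71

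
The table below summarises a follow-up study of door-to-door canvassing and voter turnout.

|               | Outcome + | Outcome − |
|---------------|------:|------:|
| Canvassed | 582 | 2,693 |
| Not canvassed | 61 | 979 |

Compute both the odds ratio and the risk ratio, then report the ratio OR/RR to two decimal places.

1.14

Cells: a = 582, b = 2693, c = 61, d = 979.
OR = (582·979)/(2693·61) = 569778/164273 = 3.46848
Risk in exposed = 582/3275 = 0.17771; risk in unexposed = 61/1040 = 0.05865; RR = 3.02981
OR/RR = 3.46848 / 3.02981 = 1.14479
The outcome is not rare, so the OR lies further from 1 than the RR.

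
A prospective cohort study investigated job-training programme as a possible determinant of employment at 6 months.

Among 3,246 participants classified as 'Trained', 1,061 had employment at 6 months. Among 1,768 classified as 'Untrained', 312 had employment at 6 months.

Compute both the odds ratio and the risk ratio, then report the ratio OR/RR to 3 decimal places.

From the description: a = 1061, b = 2185, c = 312, d = 1456.
OR = (1061·1456)/(2185·312) = 1544816/681720 = 2.26606
Risk in exposed = 1061/3246 = 0.32686; risk in unexposed = 312/1768 = 0.17647; RR = 1.85223
OR/RR = 2.26606 / 1.85223 = 1.22342
The outcome is not rare, so the OR lies further from 1 than the RR.

1.223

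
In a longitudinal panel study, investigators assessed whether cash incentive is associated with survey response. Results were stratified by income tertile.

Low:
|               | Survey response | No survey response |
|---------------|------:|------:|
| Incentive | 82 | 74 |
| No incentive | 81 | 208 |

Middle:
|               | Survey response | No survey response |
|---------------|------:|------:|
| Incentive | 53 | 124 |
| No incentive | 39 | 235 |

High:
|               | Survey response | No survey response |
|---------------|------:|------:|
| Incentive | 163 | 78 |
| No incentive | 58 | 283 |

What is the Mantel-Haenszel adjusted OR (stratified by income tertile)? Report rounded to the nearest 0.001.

4.542

OR_MH = Σ(aᵢdᵢ/nᵢ) / Σ(bᵢcᵢ/nᵢ), where nᵢ is the stratum total.
Stratum 1 (Low): n = 445; a·d/n = 82·208/445 = 38.3281; b·c/n = 74·81/445 = 13.4697
Stratum 2 (Middle): n = 451; a·d/n = 53·235/451 = 27.6164; b·c/n = 124·39/451 = 10.7228
Stratum 3 (High): n = 582; a·d/n = 163·283/582 = 79.2595; b·c/n = 78·58/582 = 7.7732
OR_MH = (38.3281 + 27.6164 + 79.2595) / (13.4697 + 10.7228 + 7.7732) = 145.2039 / 31.9657 = 4.54249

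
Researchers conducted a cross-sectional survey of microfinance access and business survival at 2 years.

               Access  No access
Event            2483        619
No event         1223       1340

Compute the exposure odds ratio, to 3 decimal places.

4.395

Reading the table with exposure as columns: a = 2483 (Access, case), b = 1223 (Access, non-case), c = 619 (No access, case), d = 1340.
OR = (a·d)/(b·c) = (2483 × 1340) / (1223 × 619) = 3327220 / 757037 = 4.39506
The odds of business survival at 2 years are about 4.40 times as high in the access group.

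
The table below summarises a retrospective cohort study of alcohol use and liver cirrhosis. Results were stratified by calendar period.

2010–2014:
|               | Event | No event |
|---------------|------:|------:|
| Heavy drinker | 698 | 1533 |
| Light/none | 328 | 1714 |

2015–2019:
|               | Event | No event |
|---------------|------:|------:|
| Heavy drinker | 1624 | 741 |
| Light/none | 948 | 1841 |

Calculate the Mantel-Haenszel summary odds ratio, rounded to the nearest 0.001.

3.387

OR_MH = Σ(aᵢdᵢ/nᵢ) / Σ(bᵢcᵢ/nᵢ), where nᵢ is the stratum total.
Stratum 1 (2010–2014): n = 4273; a·d/n = 698·1714/4273 = 279.9841; b·c/n = 1533·328/4273 = 117.6747
Stratum 2 (2015–2019): n = 5154; a·d/n = 1624·1841/5154 = 580.0900; b·c/n = 741·948/5154 = 136.2957
OR_MH = (279.9841 + 580.0900) / (117.6747 + 136.2957) = 860.0741 / 253.9704 = 3.38651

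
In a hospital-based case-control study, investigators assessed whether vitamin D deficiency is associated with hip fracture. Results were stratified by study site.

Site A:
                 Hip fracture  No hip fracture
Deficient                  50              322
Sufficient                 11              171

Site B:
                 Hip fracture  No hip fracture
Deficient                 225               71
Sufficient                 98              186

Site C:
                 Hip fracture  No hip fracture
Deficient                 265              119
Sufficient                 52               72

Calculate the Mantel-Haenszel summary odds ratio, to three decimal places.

4.094

OR_MH = Σ(aᵢdᵢ/nᵢ) / Σ(bᵢcᵢ/nᵢ), where nᵢ is the stratum total.
Stratum 1 (Site A): n = 554; a·d/n = 50·171/554 = 15.4332; b·c/n = 322·11/554 = 6.3935
Stratum 2 (Site B): n = 580; a·d/n = 225·186/580 = 72.1552; b·c/n = 71·98/580 = 11.9966
Stratum 3 (Site C): n = 508; a·d/n = 265·72/508 = 37.5591; b·c/n = 119·52/508 = 12.1811
OR_MH = (15.4332 + 72.1552 + 37.5591) / (6.3935 + 11.9966 + 12.1811) = 125.1474 / 30.5712 = 4.09364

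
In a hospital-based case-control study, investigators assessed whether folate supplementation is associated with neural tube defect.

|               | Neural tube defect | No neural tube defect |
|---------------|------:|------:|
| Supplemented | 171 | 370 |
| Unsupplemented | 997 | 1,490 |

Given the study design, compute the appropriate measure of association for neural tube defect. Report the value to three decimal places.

0.691

Cells: a = 171, b = 370, c = 997, d = 1490.
This is a hospital-based case-control study: participants were sampled on outcome status, so risks in the source population cannot be estimated directly — relative risk is not valid here. The odds ratio is the appropriate measure.
OR = (a·d)/(b·c) = (171 × 1490) / (370 × 997) = 254790 / 368890 = 0.69069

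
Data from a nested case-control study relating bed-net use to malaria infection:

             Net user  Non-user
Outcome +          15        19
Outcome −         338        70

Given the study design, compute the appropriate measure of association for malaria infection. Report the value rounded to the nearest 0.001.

Reading the table with exposure as columns: a = 15 (Net user, case), b = 338 (Net user, non-case), c = 19 (Non-user, case), d = 70.
This is a nested case-control study: participants were sampled on outcome status, so risks in the source population cannot be estimated directly — relative risk is not valid here. The odds ratio is the appropriate measure.
OR = (a·d)/(b·c) = (15 × 70) / (338 × 19) = 1050 / 6422 = 0.16350

0.164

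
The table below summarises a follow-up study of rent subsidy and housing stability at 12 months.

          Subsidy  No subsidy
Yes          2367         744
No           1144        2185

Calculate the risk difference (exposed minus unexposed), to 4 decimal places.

0.4202

Reading the table with exposure as columns: a = 2367 (Subsidy, case), b = 1144 (Subsidy, non-case), c = 744 (No subsidy, case), d = 2185.
Risk in exposed = 2367/3511 = 0.674167; risk in unexposed = 744/2929 = 0.254012.
Risk difference = 0.674167 − 0.254012 = 0.420155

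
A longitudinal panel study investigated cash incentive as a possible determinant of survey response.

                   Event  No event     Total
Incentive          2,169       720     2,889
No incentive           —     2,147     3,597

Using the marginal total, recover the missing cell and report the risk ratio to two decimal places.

1.86

The missing cell is in the unexposed row: 3597 − 2147 = 1450.
So a = 2169, b = 720, c = 1450, d = 2147.
RR = [a/(a+b)] / [c/(c+d)] = (2169/2889) / (1450/3597) = 0.75078/0.40311 = 1.86245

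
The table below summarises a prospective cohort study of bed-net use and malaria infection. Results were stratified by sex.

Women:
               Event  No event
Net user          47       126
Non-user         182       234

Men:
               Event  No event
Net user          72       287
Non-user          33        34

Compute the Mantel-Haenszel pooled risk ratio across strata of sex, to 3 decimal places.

RR_MH = Σ(aᵢ·n₀ᵢ/nᵢ) / Σ(cᵢ·n₁ᵢ/nᵢ), with n₁ᵢ = aᵢ+bᵢ (exposed), n₀ᵢ = cᵢ+dᵢ (unexposed), nᵢ = n₁ᵢ+n₀ᵢ.
Stratum 1 (Women): n₁ = 173, n₀ = 416, n = 589; a·n₀/n = 47·416/589 = 33.1952; c·n₁/n = 182·173/589 = 53.4567
Stratum 2 (Men): n₁ = 359, n₀ = 67, n = 426; a·n₀/n = 72·67/426 = 11.3239; c·n₁/n = 33·359/426 = 27.8099
RR_MH = (33.1952 + 11.3239) / (53.4567 + 27.8099) = 44.5192 / 81.2666 = 0.54782

0.548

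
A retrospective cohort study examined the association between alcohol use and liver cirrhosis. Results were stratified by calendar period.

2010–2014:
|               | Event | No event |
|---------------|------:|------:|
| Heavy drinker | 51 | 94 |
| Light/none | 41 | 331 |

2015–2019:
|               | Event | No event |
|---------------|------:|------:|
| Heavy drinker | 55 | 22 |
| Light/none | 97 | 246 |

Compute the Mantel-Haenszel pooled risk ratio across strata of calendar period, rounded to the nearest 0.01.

RR_MH = Σ(aᵢ·n₀ᵢ/nᵢ) / Σ(cᵢ·n₁ᵢ/nᵢ), with n₁ᵢ = aᵢ+bᵢ (exposed), n₀ᵢ = cᵢ+dᵢ (unexposed), nᵢ = n₁ᵢ+n₀ᵢ.
Stratum 1 (2010–2014): n₁ = 145, n₀ = 372, n = 517; a·n₀/n = 51·372/517 = 36.6963; c·n₁/n = 41·145/517 = 11.4990
Stratum 2 (2015–2019): n₁ = 77, n₀ = 343, n = 420; a·n₀/n = 55·343/420 = 44.9167; c·n₁/n = 97·77/420 = 17.7833
RR_MH = (36.6963 + 44.9167) / (11.4990 + 17.7833) = 81.6130 / 29.2824 = 2.78710

2.79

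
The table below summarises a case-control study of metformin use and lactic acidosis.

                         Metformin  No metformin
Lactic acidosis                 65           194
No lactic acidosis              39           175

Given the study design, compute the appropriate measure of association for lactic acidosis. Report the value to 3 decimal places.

Reading the table with exposure as columns: a = 65 (Metformin, case), b = 39 (Metformin, non-case), c = 194 (No metformin, case), d = 175.
This is a case-control study: participants were sampled on outcome status, so risks in the source population cannot be estimated directly — relative risk is not valid here. The odds ratio is the appropriate measure.
OR = (a·d)/(b·c) = (65 × 175) / (39 × 194) = 11375 / 7566 = 1.50344

1.503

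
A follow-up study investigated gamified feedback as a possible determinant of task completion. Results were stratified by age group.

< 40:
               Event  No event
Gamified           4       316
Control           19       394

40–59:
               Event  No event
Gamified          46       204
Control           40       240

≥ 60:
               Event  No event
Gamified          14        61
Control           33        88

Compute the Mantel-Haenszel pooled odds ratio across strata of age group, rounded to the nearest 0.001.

0.864

OR_MH = Σ(aᵢdᵢ/nᵢ) / Σ(bᵢcᵢ/nᵢ), where nᵢ is the stratum total.
Stratum 1 (< 40): n = 733; a·d/n = 4·394/733 = 2.1501; b·c/n = 316·19/733 = 8.1910
Stratum 2 (40–59): n = 530; a·d/n = 46·240/530 = 20.8302; b·c/n = 204·40/530 = 15.3962
Stratum 3 (≥ 60): n = 196; a·d/n = 14·88/196 = 6.2857; b·c/n = 61·33/196 = 10.2704
OR_MH = (2.1501 + 20.8302 + 6.2857) / (8.1910 + 15.3962 + 10.2704) = 29.2660 / 33.8576 = 0.86438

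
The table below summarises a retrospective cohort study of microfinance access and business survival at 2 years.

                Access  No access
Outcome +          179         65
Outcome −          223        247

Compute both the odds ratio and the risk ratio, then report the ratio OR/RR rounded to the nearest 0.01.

Reading the table with exposure as columns: a = 179 (Access, case), b = 223 (Access, non-case), c = 65 (No access, case), d = 247.
OR = (179·247)/(223·65) = 44213/14495 = 3.05022
Risk in exposed = 179/402 = 0.44527; risk in unexposed = 65/312 = 0.20833; RR = 2.13731
OR/RR = 3.05022 / 2.13731 = 1.42713
The outcome is not rare, so the OR lies further from 1 than the RR.

1.43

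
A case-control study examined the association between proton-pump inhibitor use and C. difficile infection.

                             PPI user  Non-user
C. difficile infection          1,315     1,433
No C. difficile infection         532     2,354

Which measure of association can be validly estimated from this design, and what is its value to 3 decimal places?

Reading the table with exposure as columns: a = 1315 (PPI user, case), b = 532 (PPI user, non-case), c = 1433 (Non-user, case), d = 2354.
This is a case-control study: participants were sampled on outcome status, so risks in the source population cannot be estimated directly — relative risk is not valid here. The odds ratio is the appropriate measure.
OR = (a·d)/(b·c) = (1315 × 2354) / (532 × 1433) = 3095510 / 762356 = 4.06045

4.060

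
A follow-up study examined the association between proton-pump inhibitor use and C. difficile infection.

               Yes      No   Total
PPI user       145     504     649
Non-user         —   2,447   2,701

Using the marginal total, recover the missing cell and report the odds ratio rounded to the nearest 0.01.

The missing cell is in the unexposed row: 2701 − 2447 = 254.
So a = 145, b = 504, c = 254, d = 2447.
OR = (a·d)/(b·c) = (145 × 2447) / (504 × 254) = 354815 / 128016 = 2.77165

2.77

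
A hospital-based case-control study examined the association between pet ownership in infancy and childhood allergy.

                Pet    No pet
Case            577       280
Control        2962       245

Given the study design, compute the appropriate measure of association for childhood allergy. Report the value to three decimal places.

0.170

Reading the table with exposure as columns: a = 577 (Pet, case), b = 2962 (Pet, non-case), c = 280 (No pet, case), d = 245.
This is a hospital-based case-control study: participants were sampled on outcome status, so risks in the source population cannot be estimated directly — relative risk is not valid here. The odds ratio is the appropriate measure.
OR = (a·d)/(b·c) = (577 × 245) / (2962 × 280) = 141365 / 829360 = 0.17045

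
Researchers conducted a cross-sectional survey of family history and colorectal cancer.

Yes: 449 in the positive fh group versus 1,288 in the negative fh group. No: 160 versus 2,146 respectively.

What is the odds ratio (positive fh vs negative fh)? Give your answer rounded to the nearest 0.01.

4.68

From the description: a = 449, b = 160, c = 1288, d = 2146.
OR = (a·d)/(b·c) = (449 × 2146) / (160 × 1288) = 963554 / 206080 = 4.67563
The odds of colorectal cancer are about 4.68 times as high in the positive fh group.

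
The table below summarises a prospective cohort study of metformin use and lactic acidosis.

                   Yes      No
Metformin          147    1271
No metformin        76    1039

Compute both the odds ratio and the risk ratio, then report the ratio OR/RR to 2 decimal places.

Cells: a = 147, b = 1271, c = 76, d = 1039.
OR = (147·1039)/(1271·76) = 152733/96596 = 1.58115
Risk in exposed = 147/1418 = 0.10367; risk in unexposed = 76/1115 = 0.06816; RR = 1.52091
OR/RR = 1.58115 / 1.52091 = 1.03961
The outcome is not rare, so the OR lies further from 1 than the RR.

1.04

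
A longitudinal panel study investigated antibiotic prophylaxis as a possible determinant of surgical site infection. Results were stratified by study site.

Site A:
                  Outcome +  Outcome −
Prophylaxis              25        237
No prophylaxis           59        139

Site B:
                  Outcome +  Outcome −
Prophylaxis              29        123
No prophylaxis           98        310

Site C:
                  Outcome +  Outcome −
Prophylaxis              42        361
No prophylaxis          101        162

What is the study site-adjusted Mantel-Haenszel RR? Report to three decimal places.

RR_MH = Σ(aᵢ·n₀ᵢ/nᵢ) / Σ(cᵢ·n₁ᵢ/nᵢ), with n₁ᵢ = aᵢ+bᵢ (exposed), n₀ᵢ = cᵢ+dᵢ (unexposed), nᵢ = n₁ᵢ+n₀ᵢ.
Stratum 1 (Site A): n₁ = 262, n₀ = 198, n = 460; a·n₀/n = 25·198/460 = 10.7609; c·n₁/n = 59·262/460 = 33.6043
Stratum 2 (Site B): n₁ = 152, n₀ = 408, n = 560; a·n₀/n = 29·408/560 = 21.1286; c·n₁/n = 98·152/560 = 26.6000
Stratum 3 (Site C): n₁ = 403, n₀ = 263, n = 666; a·n₀/n = 42·263/666 = 16.5856; c·n₁/n = 101·403/666 = 61.1156
RR_MH = (10.7609 + 21.1286 + 16.5856) / (33.6043 + 26.6000 + 61.1156) = 48.4750 / 121.3200 = 0.39956

0.400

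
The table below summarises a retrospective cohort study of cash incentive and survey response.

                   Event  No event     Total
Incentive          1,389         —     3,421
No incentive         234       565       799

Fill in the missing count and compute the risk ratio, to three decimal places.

The missing cell is in the exposed row: 3421 − 1389 = 2032.
So a = 1389, b = 2032, c = 234, d = 565.
RR = [a/(a+b)] / [c/(c+d)] = (1389/3421) / (234/799) = 0.40602/0.29287 = 1.38637

1.386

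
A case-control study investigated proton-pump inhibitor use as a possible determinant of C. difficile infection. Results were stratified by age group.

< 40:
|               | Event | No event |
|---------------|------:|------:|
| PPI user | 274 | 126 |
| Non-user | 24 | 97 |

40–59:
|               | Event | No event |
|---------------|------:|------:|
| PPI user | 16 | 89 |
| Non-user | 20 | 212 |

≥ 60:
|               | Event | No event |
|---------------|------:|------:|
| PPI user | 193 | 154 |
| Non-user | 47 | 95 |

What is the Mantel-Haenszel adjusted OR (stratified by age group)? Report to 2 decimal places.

OR_MH = Σ(aᵢdᵢ/nᵢ) / Σ(bᵢcᵢ/nᵢ), where nᵢ is the stratum total.
Stratum 1 (< 40): n = 521; a·d/n = 274·97/521 = 51.0134; b·c/n = 126·24/521 = 5.8042
Stratum 2 (40–59): n = 337; a·d/n = 16·212/337 = 10.0653; b·c/n = 89·20/337 = 5.2819
Stratum 3 (≥ 60): n = 489; a·d/n = 193·95/489 = 37.4949; b·c/n = 154·47/489 = 14.8016
OR_MH = (51.0134 + 10.0653 + 37.4949) / (5.8042 + 5.2819 + 14.8016) = 98.5736 / 25.8878 = 3.80773

3.81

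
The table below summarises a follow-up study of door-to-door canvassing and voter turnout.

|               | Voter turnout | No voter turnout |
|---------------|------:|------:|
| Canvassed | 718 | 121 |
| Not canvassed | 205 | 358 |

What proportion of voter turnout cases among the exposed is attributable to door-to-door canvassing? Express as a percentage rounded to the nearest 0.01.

Cells: a = 718, b = 121, c = 205, d = 358.
Risk in exposed = 718/839 = 0.85578; risk in unexposed = 205/563 = 0.36412.
RR = 0.85578/0.36412 = 2.35027
AR% = (RR − 1)/RR × 100 = (2.35027 − 1)/2.35027 × 100 = 57.4516%

57.45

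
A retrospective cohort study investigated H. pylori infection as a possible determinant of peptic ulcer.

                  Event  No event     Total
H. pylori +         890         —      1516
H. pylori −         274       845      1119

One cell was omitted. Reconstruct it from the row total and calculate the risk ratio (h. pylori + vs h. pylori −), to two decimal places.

2.40

The missing cell is in the exposed row: 1516 − 890 = 626.
So a = 890, b = 626, c = 274, d = 845.
RR = [a/(a+b)] / [c/(c+d)] = (890/1516) / (274/1119) = 0.58707/0.24486 = 2.39756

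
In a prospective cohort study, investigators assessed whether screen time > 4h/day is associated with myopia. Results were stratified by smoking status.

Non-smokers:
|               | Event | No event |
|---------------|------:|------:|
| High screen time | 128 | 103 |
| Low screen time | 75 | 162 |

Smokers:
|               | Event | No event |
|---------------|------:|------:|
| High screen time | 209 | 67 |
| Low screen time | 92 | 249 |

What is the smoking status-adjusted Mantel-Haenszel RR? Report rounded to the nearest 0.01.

2.31

RR_MH = Σ(aᵢ·n₀ᵢ/nᵢ) / Σ(cᵢ·n₁ᵢ/nᵢ), with n₁ᵢ = aᵢ+bᵢ (exposed), n₀ᵢ = cᵢ+dᵢ (unexposed), nᵢ = n₁ᵢ+n₀ᵢ.
Stratum 1 (Non-smokers): n₁ = 231, n₀ = 237, n = 468; a·n₀/n = 128·237/468 = 64.8205; c·n₁/n = 75·231/468 = 37.0192
Stratum 2 (Smokers): n₁ = 276, n₀ = 341, n = 617; a·n₀/n = 209·341/617 = 115.5089; c·n₁/n = 92·276/617 = 41.1540
RR_MH = (64.8205 + 115.5089) / (37.0192 + 41.1540) = 180.3294 / 78.1732 = 2.30679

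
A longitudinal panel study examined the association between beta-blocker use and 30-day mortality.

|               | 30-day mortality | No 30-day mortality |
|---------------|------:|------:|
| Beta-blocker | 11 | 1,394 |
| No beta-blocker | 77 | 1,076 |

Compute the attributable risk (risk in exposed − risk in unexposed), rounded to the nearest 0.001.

-0.059

Cells: a = 11, b = 1394, c = 77, d = 1076.
Risk in exposed = 11/1405 = 0.007829; risk in unexposed = 77/1153 = 0.066782.
Risk difference = 0.007829 − 0.066782 = -0.058953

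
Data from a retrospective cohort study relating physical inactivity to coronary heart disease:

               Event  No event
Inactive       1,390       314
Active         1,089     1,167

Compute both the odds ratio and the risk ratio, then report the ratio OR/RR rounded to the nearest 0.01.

Cells: a = 1390, b = 314, c = 1089, d = 1167.
OR = (1390·1167)/(314·1089) = 1622130/341946 = 4.74382
Risk in exposed = 1390/1704 = 0.81573; risk in unexposed = 1089/2256 = 0.48271; RR = 1.68988
OR/RR = 4.74382 / 1.68988 = 2.80719
The outcome is not rare, so the OR lies further from 1 than the RR.

2.81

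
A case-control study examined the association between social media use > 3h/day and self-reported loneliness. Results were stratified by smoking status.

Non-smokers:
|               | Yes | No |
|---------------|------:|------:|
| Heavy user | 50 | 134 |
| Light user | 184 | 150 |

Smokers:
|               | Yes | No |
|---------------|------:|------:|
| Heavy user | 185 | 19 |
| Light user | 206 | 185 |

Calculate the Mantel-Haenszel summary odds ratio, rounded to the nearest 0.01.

1.33

OR_MH = Σ(aᵢdᵢ/nᵢ) / Σ(bᵢcᵢ/nᵢ), where nᵢ is the stratum total.
Stratum 1 (Non-smokers): n = 518; a·d/n = 50·150/518 = 14.4788; b·c/n = 134·184/518 = 47.5985
Stratum 2 (Smokers): n = 595; a·d/n = 185·185/595 = 57.5210; b·c/n = 19·206/595 = 6.5782
OR_MH = (14.4788 + 57.5210) / (47.5985 + 6.5782) = 71.9998 / 54.1766 = 1.32898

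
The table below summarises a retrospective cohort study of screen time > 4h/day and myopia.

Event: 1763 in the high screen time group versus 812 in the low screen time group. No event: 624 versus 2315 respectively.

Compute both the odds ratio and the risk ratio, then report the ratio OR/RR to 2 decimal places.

2.83

From the description: a = 1763, b = 624, c = 812, d = 2315.
OR = (1763·2315)/(624·812) = 4081345/506688 = 8.05495
Risk in exposed = 1763/2387 = 0.73858; risk in unexposed = 812/3127 = 0.25967; RR = 2.84428
OR/RR = 8.05495 / 2.84428 = 2.83198
The outcome is not rare, so the OR lies further from 1 than the RR.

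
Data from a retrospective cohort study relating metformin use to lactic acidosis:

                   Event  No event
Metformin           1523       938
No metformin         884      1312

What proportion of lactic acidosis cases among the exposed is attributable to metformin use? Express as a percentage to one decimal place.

35.0

Cells: a = 1523, b = 938, c = 884, d = 1312.
Risk in exposed = 1523/2461 = 0.61885; risk in unexposed = 884/2196 = 0.40255.
RR = 0.61885/0.40255 = 1.53733
AR% = (RR − 1)/RR × 100 = (1.53733 − 1)/1.53733 × 100 = 34.9523%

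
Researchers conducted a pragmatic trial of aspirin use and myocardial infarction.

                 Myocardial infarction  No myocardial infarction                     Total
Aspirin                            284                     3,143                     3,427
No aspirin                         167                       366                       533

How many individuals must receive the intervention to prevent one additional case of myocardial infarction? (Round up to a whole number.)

5

Risk in treated group = 284/3427 = 0.08287; risk in control = 167/533 = 0.31332.
Absolute risk reduction = 0.31332 − 0.08287 = 0.23045
NNT = 1 / ARR = 1 / 0.23045 = 4.339 → round up → 5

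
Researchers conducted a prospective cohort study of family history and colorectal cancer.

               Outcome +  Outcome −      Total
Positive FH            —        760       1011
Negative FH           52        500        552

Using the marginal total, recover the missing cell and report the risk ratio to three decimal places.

The missing cell is in the exposed row: 1011 − 760 = 251.
So a = 251, b = 760, c = 52, d = 500.
RR = [a/(a+b)] / [c/(c+d)] = (251/1011) / (52/552) = 0.24827/0.09420 = 2.63547

2.635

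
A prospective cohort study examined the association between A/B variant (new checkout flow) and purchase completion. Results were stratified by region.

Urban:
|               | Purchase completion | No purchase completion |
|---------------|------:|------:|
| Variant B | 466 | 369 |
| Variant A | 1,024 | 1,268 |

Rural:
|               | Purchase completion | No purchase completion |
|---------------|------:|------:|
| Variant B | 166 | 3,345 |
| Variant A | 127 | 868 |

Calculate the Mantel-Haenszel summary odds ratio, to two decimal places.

OR_MH = Σ(aᵢdᵢ/nᵢ) / Σ(bᵢcᵢ/nᵢ), where nᵢ is the stratum total.
Stratum 1 (Urban): n = 3127; a·d/n = 466·1268/3127 = 188.9632; b·c/n = 369·1024/3127 = 120.8366
Stratum 2 (Rural): n = 4506; a·d/n = 166·868/4506 = 31.9769; b·c/n = 3345·127/4506 = 94.2776
OR_MH = (188.9632 + 31.9769) / (120.8366 + 94.2776) = 220.9401 / 215.1142 = 1.02708

1.03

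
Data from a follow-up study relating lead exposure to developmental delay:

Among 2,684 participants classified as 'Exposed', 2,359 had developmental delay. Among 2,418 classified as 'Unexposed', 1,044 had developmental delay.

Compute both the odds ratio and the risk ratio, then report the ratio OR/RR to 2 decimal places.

4.69

From the description: a = 2359, b = 325, c = 1044, d = 1374.
OR = (2359·1374)/(325·1044) = 3241266/339300 = 9.55280
Risk in exposed = 2359/2684 = 0.87891; risk in unexposed = 1044/2418 = 0.43176; RR = 2.03564
OR/RR = 9.55280 / 2.03564 = 4.69277
The outcome is not rare, so the OR lies further from 1 than the RR.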